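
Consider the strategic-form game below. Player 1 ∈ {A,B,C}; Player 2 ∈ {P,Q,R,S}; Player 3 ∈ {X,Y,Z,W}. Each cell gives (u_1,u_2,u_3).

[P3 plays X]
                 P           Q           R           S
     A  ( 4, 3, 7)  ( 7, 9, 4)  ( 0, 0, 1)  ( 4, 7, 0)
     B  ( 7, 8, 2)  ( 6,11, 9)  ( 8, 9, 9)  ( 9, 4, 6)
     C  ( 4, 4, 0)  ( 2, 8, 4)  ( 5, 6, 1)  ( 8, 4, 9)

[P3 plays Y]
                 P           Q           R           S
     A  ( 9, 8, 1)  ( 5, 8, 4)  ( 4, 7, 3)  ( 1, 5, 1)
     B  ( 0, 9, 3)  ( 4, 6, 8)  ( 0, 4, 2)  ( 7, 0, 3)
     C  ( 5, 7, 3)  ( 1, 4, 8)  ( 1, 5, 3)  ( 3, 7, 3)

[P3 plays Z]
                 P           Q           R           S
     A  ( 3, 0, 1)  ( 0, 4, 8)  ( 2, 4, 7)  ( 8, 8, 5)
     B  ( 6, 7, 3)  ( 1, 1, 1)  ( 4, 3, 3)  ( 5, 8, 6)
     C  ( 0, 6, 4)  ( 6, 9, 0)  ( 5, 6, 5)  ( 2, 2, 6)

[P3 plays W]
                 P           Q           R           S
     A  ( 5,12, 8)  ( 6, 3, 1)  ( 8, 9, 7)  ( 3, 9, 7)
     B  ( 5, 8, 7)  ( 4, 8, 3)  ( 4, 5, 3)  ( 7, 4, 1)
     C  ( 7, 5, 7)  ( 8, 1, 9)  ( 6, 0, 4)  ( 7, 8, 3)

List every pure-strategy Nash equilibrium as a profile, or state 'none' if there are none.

PSNE: ∅

(A,P,X): not NE [P1→B gives 7>4; P2→Q gives 9>3; P3→W gives 8>7]
(A,P,Y): not NE [P3→W gives 8>1]
(A,P,Z): not NE [P1→B gives 6>3; P2→S gives 8>0; P3→W gives 8>1]
(A,P,W): not NE [P1→C gives 7>5]
(A,Q,X): not NE [P3→Z gives 8>4]
(A,Q,Y): not NE [P3→Z gives 8>4]
(A,Q,Z): not NE [P1→C gives 6>0; P2→S gives 8>4]
(A,Q,W): not NE [P1→C gives 8>6; P2→P gives 12>3; P3→Z gives 8>1]
(A,R,X): not NE [P1→B gives 8>0; P2→Q gives 9>0; P3→W gives 7>1]
(A,R,Y): not NE [P2→Q gives 8>7; P3→W gives 7>3]
(A,R,Z): not NE [P1→C gives 5>2; P2→S gives 8>4]
(A,R,W): not NE [P2→P gives 12>9]
(A,S,X): not NE [P1→B gives 9>4; P2→Q gives 9>7; P3→W gives 7>0]
(A,S,Y): not NE [P1→B gives 7>1; P2→Q gives 8>5; P3→W gives 7>1]
(A,S,Z): not NE [P3→W gives 7>5]
(A,S,W): not NE [P1→C gives 7>3; P2→P gives 12>9]
(B,P,X): not NE [P2→Q gives 11>8; P3→W gives 7>2]
(B,P,Y): not NE [P1→A gives 9>0; P3→W gives 7>3]
(B,P,Z): not NE [P2→S gives 8>7; P3→W gives 7>3]
(B,P,W): not NE [P1→C gives 7>5]
(B,Q,X): not NE [P1→A gives 7>6]
(B,Q,Y): not NE [P1→A gives 5>4; P2→P gives 9>6; P3→X gives 9>8]
(B,Q,Z): not NE [P1→C gives 6>1; P2→S gives 8>1; P3→X gives 9>1]
(B,Q,W): not NE [P1→C gives 8>4; P3→X gives 9>3]
(B,R,X): not NE [P2→Q gives 11>9]
(B,R,Y): not NE [P1→A gives 4>0; P2→P gives 9>4; P3→X gives 9>2]
(B,R,Z): not NE [P1→C gives 5>4; P2→S gives 8>3; P3→X gives 9>3]
(B,R,W): not NE [P1→A gives 8>4; P2→Q gives 8>5; P3→X gives 9>3]
(B,S,X): not NE [P2→Q gives 11>4]
(B,S,Y): not NE [P2→P gives 9>0; P3→Z gives 6>3]
(B,S,Z): not NE [P1→A gives 8>5]
(B,S,W): not NE [P2→Q gives 8>4; P3→Z gives 6>1]
(C,P,X): not NE [P1→B gives 7>4; P2→Q gives 8>4; P3→W gives 7>0]
(C,P,Y): not NE [P1→A gives 9>5; P3→W gives 7>3]
(C,P,Z): not NE [P1→B gives 6>0; P2→Q gives 9>6; P3→W gives 7>4]
(C,P,W): not NE [P2→S gives 8>5]
(C,Q,X): not NE [P1→A gives 7>2; P3→W gives 9>4]
(C,Q,Y): not NE [P1→A gives 5>1; P2→S gives 7>4; P3→W gives 9>8]
(C,Q,Z): not NE [P3→W gives 9>0]
(C,Q,W): not NE [P2→S gives 8>1]
(C,R,X): not NE [P1→B gives 8>5; P2→Q gives 8>6; P3→Z gives 5>1]
(C,R,Y): not NE [P1→A gives 4>1; P2→S gives 7>5; P3→Z gives 5>3]
(C,R,Z): not NE [P2→Q gives 9>6]
(C,R,W): not NE [P1→A gives 8>6; P2→S gives 8>0; P3→Z gives 5>4]
(C,S,X): not NE [P1→B gives 9>8; P2→Q gives 8>4]
(C,S,Y): not NE [P1→B gives 7>3; P3→X gives 9>3]
(C,S,Z): not NE [P1→A gives 8>2; P2→Q gives 9>2; P3→X gives 9>6]
(C,S,W): not NE [P3→X gives 9>3]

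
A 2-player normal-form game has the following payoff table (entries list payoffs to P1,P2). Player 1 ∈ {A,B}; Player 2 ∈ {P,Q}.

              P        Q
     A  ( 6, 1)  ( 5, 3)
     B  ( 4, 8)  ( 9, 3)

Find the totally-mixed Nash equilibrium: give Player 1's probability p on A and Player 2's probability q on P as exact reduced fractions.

P1 indiff ⇒ q·6+(1-q)·5 = q·4+(1-q)·9 ⇒ q(2) = (1-q)(4) ⇒ q = 2/3
P2 indiff ⇒ p·1+(1-p)·8 = p·3+(1-p)·3 ⇒ p(-2) = (1-p)(-5) ⇒ p = 5/7

P1 mixes 5/7 on A; P2 mixes 2/3 on P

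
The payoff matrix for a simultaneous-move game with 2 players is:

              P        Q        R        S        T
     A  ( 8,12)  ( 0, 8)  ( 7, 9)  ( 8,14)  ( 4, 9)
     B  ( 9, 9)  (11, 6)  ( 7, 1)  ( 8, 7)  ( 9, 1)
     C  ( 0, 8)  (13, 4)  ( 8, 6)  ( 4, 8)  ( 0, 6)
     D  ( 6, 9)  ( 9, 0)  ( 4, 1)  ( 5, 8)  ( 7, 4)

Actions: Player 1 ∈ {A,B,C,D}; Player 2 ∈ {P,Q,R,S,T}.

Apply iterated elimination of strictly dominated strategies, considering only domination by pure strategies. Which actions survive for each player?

P1 drop D (B beats it: P:9>6 Q:11>9 R:7>4 S:8>5 T:9>7)
P2 drop Q (P beats it: A:12>8 B:9>6 C:8>4)
P2 drop R (P beats it: A:12>9 B:9>1 C:8>6)
P1 drop C (A beats it: P:8>0 S:8>4 T:4>0)
P2 drop T (P beats it: A:12>9 B:9>1)
P1→{A,B} P2→{P,S}

IESDS → P1:{A,B} P2:{P,S}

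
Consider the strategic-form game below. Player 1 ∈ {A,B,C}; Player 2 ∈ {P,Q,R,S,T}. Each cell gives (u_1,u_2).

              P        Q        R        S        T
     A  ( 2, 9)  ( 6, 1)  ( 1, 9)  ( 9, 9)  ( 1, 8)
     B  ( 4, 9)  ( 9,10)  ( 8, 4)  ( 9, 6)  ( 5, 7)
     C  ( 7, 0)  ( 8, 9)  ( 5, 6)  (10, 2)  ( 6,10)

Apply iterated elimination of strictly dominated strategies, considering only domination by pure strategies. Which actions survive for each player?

Remaining: P1:{B,C} P2:{Q,T}

P1 drop A (C beats it: P:7>2 Q:8>6 R:5>1 S:10>9 T:6>1)
P2 drop P (Q beats it: B:10>9 C:9>0)
P2 drop R (Q beats it: B:10>4 C:9>6)
P2 drop S (Q beats it: B:10>6 C:9>2)
P1→{B,C} P2→{Q,T}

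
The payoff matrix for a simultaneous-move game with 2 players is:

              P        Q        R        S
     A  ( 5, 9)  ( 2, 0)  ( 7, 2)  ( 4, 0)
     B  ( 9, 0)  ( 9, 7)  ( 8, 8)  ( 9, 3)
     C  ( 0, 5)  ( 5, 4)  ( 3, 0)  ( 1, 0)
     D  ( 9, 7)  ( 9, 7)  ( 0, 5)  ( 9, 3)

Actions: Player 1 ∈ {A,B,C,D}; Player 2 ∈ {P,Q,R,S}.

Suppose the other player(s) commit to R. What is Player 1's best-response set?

u_1(A vs R) = 7
u_1(B vs R) = 8
u_1(C vs R) = 3
u_1(D vs R) = 0
max payoff 8 at {B}

argmax u_1 = {B}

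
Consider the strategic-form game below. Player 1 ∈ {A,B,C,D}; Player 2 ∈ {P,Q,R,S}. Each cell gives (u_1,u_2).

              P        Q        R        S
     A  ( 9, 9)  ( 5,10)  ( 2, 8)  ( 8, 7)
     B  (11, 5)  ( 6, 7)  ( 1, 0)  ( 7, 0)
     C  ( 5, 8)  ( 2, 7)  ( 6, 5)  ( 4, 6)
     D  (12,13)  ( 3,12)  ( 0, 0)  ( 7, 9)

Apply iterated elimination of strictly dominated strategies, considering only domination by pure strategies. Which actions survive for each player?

IESDS → P1:{B,D} P2:{P,Q}

P2 drop R (P beats it: A:9>8 B:5>0 C:8>5 D:13>0)
P1 drop C (A beats it: P:9>5 Q:5>2 S:8>4)
P2 drop S (P beats it: A:9>7 B:5>0 D:13>9)
P1 drop A (B beats it: P:11>9 Q:6>5)
P1→{B,D} P2→{P,Q}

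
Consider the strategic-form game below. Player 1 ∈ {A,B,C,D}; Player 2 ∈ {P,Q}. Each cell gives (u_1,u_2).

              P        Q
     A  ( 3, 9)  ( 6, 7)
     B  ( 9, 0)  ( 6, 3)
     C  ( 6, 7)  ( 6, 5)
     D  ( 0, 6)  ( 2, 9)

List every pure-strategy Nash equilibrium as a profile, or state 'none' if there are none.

(A,P): not NE [P1→B gives 9>3]
(A,Q): not NE [P2→P gives 9>7]
(B,P): not NE [P2→Q gives 3>0]
(B,Q): NE
(C,P): not NE [P1→B gives 9>6]
(C,Q): not NE [P2→P gives 7>5]
(D,P): not NE [P1→B gives 9>0; P2→Q gives 9>6]
(D,Q): not NE [P1→C gives 6>2]

NE set: (B,Q)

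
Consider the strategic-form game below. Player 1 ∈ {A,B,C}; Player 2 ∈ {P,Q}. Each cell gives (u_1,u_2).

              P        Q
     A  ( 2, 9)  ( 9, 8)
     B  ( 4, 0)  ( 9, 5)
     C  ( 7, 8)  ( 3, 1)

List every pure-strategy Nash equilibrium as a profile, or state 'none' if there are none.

PSNE = {(B,Q), (C,P)}

(A,P): not NE [P1→C gives 7>2]
(A,Q): not NE [P2→P gives 9>8]
(B,P): not NE [P1→C gives 7>4; P2→Q gives 5>0]
(B,Q): NE
(C,P): NE
(C,Q): not NE [P1→B gives 9>3; P2→P gives 8>1]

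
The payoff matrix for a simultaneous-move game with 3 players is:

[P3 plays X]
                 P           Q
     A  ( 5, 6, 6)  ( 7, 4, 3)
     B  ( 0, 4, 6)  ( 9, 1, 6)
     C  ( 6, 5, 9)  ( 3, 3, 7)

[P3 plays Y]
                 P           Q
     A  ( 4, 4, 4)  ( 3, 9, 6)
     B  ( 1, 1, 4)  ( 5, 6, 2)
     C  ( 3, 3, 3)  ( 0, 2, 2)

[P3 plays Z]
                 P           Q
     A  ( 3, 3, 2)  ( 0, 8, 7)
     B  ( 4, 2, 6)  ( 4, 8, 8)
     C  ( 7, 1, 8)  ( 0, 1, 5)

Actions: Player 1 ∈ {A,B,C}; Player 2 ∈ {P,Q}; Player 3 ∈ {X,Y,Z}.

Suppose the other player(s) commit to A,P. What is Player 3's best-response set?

BR_3 = {X}

u_3(X vs A,P) = 6
u_3(Y vs A,P) = 4
u_3(Z vs A,P) = 2
max payoff 6 at {X}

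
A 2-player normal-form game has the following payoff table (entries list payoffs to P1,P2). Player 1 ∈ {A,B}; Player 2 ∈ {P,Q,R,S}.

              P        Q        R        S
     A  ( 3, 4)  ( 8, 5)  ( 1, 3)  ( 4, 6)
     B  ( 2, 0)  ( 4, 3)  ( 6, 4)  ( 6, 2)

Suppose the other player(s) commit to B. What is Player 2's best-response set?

BR_2 = {R}

u_2(P vs B) = 0
u_2(Q vs B) = 3
u_2(R vs B) = 4
u_2(S vs B) = 2
max payoff 4 at {R}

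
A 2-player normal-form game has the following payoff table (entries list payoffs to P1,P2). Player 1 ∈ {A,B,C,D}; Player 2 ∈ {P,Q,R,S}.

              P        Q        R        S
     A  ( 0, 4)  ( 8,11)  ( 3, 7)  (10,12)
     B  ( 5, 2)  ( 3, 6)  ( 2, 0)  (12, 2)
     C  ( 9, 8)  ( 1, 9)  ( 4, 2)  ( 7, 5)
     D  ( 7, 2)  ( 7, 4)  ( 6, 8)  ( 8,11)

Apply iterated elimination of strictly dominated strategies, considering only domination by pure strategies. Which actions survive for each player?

IESDS → P1:{A,B} P2:{Q,S}

P2 drop P (Q beats it: A:11>4 B:6>2 C:9>8 D:4>2)
P1 drop C (D beats it: Q:7>1 R:6>4 S:8>7)
P2 drop R (S beats it: A:12>7 B:2>0 D:11>8)
P1 drop D (A beats it: Q:8>7 S:10>8)
P1→{A,B} P2→{Q,S}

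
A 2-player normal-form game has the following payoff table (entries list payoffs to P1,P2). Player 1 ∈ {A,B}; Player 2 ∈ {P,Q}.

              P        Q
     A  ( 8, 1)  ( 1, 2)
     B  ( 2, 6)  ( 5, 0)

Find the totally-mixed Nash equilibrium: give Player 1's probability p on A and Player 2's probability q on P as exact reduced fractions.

(p,q) = (6/7, 2/5)

P1 indiff ⇒ q·8+(1-q)·1 = q·2+(1-q)·5 ⇒ q(6) = (1-q)(4) ⇒ q = 2/5
P2 indiff ⇒ p·1+(1-p)·6 = p·2+(1-p)·0 ⇒ p(-1) = (1-p)(-6) ⇒ p = 6/7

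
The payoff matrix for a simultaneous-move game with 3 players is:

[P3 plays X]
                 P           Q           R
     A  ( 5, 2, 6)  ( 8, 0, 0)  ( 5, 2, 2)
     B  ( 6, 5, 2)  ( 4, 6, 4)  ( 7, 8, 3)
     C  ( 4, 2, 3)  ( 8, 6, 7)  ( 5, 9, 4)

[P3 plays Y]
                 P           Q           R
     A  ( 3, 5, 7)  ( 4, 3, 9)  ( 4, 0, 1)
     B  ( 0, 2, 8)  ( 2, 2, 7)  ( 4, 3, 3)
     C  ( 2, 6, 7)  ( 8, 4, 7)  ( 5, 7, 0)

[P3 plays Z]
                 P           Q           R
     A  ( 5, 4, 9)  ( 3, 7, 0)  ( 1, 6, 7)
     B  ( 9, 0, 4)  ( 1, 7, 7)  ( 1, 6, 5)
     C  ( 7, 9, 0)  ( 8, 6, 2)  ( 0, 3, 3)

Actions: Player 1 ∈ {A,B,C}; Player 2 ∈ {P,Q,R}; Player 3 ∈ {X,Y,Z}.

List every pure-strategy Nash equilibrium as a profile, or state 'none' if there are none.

(A,P,X): not NE [P1→B gives 6>5; P3→Z gives 9>6]
(A,P,Y): not NE [P3→Z gives 9>7]
(A,P,Z): not NE [P1→B gives 9>5; P2→Q gives 7>4]
(A,Q,X): not NE [P2→R gives 2>0; P3→Y gives 9>0]
(A,Q,Y): not NE [P1→C gives 8>4; P2→P gives 5>3]
(A,Q,Z): not NE [P1→C gives 8>3; P3→Y gives 9>0]
(A,R,X): not NE [P1→B gives 7>5; P3→Z gives 7>2]
(A,R,Y): not NE [P1→C gives 5>4; P2→P gives 5>0; P3→Z gives 7>1]
(A,R,Z): not NE [P2→Q gives 7>6]
(B,P,X): not NE [P2→R gives 8>5; P3→Y gives 8>2]
(B,P,Y): not NE [P1→A gives 3>0; P2→R gives 3>2]
(B,P,Z): not NE [P2→Q gives 7>0; P3→Y gives 8>4]
(B,Q,X): not NE [P1→C gives 8>4; P2→R gives 8>6; P3→Z gives 7>4]
(B,Q,Y): not NE [P1→C gives 8>2; P2→R gives 3>2]
(B,Q,Z): not NE [P1→C gives 8>1]
(B,R,X): not NE [P3→Z gives 5>3]
(B,R,Y): not NE [P1→C gives 5>4; P3→Z gives 5>3]
(B,R,Z): not NE [P2→Q gives 7>6]
(C,P,X): not NE [P1→B gives 6>4; P2→R gives 9>2; P3→Y gives 7>3]
(C,P,Y): not NE [P1→A gives 3>2; P2→R gives 7>6]
(C,P,Z): not NE [P1→B gives 9>7; P3→Y gives 7>0]
(C,Q,X): not NE [P2→R gives 9>6]
(C,Q,Y): not NE [P2→R gives 7>4]
(C,Q,Z): not NE [P2→P gives 9>6; P3→Y gives 7>2]
(C,R,X): not NE [P1→B gives 7>5]
(C,R,Y): not NE [P3→X gives 4>0]
(C,R,Z): not NE [P1→B gives 1>0; P2→P gives 9>3; P3→X gives 4>3]

PSNE: ∅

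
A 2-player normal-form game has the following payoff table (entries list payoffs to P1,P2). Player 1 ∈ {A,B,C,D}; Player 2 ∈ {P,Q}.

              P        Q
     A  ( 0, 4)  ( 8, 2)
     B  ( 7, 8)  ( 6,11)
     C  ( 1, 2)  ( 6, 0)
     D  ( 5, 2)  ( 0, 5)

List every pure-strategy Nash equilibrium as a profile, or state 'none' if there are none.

(A,P): not NE [P1→B gives 7>0]
(A,Q): not NE [P2→P gives 4>2]
(B,P): not NE [P2→Q gives 11>8]
(B,Q): not NE [P1→A gives 8>6]
(C,P): not NE [P1→B gives 7>1]
(C,Q): not NE [P1→A gives 8>6; P2→P gives 2>0]
(D,P): not NE [P1→B gives 7>5; P2→Q gives 5>2]
(D,Q): not NE [P1→A gives 8>0]

Equilibria: none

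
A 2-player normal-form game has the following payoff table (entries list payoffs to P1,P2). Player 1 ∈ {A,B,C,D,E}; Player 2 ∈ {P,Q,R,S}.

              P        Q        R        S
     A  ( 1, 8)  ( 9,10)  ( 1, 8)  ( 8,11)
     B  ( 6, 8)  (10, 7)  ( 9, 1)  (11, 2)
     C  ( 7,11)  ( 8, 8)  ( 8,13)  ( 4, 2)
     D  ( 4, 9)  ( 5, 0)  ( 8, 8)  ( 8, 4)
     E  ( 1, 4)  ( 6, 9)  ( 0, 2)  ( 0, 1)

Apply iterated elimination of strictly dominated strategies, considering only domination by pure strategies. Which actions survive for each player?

P1 drop A (B beats it: P:6>1 Q:10>9 R:9>1 S:11>8)
P1 drop D (B beats it: P:6>4 Q:10>5 R:9>8 S:11>8)
P1 drop E (B beats it: P:6>1 Q:10>6 R:9>0 S:11>0)
P2 drop Q (P beats it: B:8>7 C:11>8)
P2 drop S (P beats it: B:8>2 C:11>2)
P1→{B,C} P2→{P,R}

Survivors P1:{B,C} P2:{P,R}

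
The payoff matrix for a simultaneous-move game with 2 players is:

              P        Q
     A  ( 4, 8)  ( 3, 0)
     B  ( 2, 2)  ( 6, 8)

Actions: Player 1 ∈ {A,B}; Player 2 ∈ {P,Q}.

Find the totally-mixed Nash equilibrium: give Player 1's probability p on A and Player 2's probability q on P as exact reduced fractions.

P1 indiff ⇒ q·4+(1-q)·3 = q·2+(1-q)·6 ⇒ q(2) = (1-q)(3) ⇒ q = 3/5
P2 indiff ⇒ p·8+(1-p)·2 = p·0+(1-p)·8 ⇒ p(8) = (1-p)(6) ⇒ p = 3/7

(p,q) = (3/7, 3/5)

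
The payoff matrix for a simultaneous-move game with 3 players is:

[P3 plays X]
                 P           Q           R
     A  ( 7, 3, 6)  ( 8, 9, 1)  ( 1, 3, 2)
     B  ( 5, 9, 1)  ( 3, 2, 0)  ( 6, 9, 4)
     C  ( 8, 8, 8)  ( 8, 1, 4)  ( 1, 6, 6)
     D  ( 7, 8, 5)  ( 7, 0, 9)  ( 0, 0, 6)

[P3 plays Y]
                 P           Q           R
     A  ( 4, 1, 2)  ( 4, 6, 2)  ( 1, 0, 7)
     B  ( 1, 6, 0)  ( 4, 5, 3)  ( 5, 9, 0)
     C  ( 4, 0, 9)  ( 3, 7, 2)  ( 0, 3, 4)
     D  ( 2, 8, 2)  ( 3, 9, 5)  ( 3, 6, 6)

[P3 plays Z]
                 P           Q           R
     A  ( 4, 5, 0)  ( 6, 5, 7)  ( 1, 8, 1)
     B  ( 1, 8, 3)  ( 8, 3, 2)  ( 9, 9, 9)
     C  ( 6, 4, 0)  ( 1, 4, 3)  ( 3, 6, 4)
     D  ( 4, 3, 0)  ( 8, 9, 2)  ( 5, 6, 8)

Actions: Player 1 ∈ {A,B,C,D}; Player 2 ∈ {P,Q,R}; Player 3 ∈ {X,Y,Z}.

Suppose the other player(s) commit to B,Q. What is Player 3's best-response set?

u_3(X vs B,Q) = 0
u_3(Y vs B,Q) = 3
u_3(Z vs B,Q) = 2
max payoff 3 at {Y}

P3 best: {Y}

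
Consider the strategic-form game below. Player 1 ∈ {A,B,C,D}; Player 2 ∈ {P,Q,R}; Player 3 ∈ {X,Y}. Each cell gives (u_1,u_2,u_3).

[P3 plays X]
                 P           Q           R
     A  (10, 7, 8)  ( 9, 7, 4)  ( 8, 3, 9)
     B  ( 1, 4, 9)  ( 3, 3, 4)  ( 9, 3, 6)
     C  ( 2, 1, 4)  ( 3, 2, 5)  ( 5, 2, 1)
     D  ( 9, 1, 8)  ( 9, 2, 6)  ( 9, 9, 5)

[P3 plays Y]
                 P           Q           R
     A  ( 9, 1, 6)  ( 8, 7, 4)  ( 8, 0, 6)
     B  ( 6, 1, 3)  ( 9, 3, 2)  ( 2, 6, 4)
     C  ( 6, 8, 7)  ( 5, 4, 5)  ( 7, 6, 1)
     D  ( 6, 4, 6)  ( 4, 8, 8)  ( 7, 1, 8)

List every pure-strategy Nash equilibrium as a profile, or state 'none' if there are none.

PSNE = {(A,P,X), (A,Q,X)}

(A,P,X): NE
(A,P,Y): not NE [P2→Q gives 7>1; P3→X gives 8>6]
(A,Q,X): NE
(A,Q,Y): not NE [P1→B gives 9>8]
(A,R,X): not NE [P1→D gives 9>8; P2→Q gives 7>3]
(A,R,Y): not NE [P2→Q gives 7>0; P3→X gives 9>6]
(B,P,X): not NE [P1→A gives 10>1]
(B,P,Y): not NE [P1→A gives 9>6; P2→R gives 6>1; P3→X gives 9>3]
(B,Q,X): not NE [P1→D gives 9>3; P2→P gives 4>3]
(B,Q,Y): not NE [P2→R gives 6>3; P3→X gives 4>2]
(B,R,X): not NE [P2→P gives 4>3]
(B,R,Y): not NE [P1→A gives 8>2; P3→X gives 6>4]
(C,P,X): not NE [P1→A gives 10>2; P2→R gives 2>1; P3→Y gives 7>4]
(C,P,Y): not NE [P1→A gives 9>6]
(C,Q,X): not NE [P1→D gives 9>3]
(C,Q,Y): not NE [P1→B gives 9>5; P2→P gives 8>4]
(C,R,X): not NE [P1→D gives 9>5]
(C,R,Y): not NE [P1→A gives 8>7; P2→P gives 8>6]
(D,P,X): not NE [P1→A gives 10>9; P2→R gives 9>1]
(D,P,Y): not NE [P1→A gives 9>6; P2→Q gives 8>4; P3→X gives 8>6]
(D,Q,X): not NE [P2→R gives 9>2; P3→Y gives 8>6]
(D,Q,Y): not NE [P1→B gives 9>4]
(D,R,X): not NE [P3→Y gives 8>5]
(D,R,Y): not NE [P1→A gives 8>7; P2→Q gives 8>1]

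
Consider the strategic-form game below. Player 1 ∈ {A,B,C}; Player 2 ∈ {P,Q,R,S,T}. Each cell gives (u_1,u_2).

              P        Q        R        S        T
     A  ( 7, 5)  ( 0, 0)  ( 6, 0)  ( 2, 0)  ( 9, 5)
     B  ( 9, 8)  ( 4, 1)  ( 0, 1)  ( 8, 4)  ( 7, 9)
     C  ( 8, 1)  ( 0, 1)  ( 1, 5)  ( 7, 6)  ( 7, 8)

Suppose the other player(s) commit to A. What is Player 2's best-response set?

u_2(P vs A) = 5
u_2(Q vs A) = 0
u_2(R vs A) = 0
u_2(S vs A) = 0
u_2(T vs A) = 5
max payoff 5 at {P,T}

P2 best: {P,T}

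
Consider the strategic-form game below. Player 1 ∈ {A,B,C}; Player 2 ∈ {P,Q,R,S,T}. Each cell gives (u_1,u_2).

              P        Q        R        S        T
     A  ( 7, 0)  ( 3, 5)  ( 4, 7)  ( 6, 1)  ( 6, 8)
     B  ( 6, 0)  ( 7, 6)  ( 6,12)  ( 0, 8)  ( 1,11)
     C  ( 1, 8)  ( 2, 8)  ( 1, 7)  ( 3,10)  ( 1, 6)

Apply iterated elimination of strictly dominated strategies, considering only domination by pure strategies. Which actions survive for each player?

P1 drop C (A beats it: P:7>1 Q:3>2 R:4>1 S:6>3 T:6>1)
P2 drop P (Q beats it: A:5>0 B:6>0)
P2 drop Q (R beats it: A:7>5 B:12>6)
P2 drop S (R beats it: A:7>1 B:12>8)
P1→{A,B} P2→{R,T}

Remaining: P1:{A,B} P2:{R,T}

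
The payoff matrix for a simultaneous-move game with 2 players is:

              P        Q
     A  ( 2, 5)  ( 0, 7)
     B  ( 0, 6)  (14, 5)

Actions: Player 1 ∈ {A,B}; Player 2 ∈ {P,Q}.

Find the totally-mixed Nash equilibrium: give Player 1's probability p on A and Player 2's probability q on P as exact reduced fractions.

p=1/3, q=7/8

P1 indiff ⇒ q·2+(1-q)·0 = q·0+(1-q)·14 ⇒ q(2) = (1-q)(14) ⇒ q = 7/8
P2 indiff ⇒ p·5+(1-p)·6 = p·7+(1-p)·5 ⇒ p(-2) = (1-p)(-1) ⇒ p = 1/3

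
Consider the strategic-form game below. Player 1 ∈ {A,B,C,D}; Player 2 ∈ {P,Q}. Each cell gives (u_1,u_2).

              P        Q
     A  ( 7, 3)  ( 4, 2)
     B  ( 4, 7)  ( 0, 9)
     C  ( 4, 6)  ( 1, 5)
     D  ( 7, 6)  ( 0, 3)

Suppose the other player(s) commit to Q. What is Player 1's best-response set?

argmax u_1 = {A}

u_1(A vs Q) = 4
u_1(B vs Q) = 0
u_1(C vs Q) = 1
u_1(D vs Q) = 0
max payoff 4 at {A}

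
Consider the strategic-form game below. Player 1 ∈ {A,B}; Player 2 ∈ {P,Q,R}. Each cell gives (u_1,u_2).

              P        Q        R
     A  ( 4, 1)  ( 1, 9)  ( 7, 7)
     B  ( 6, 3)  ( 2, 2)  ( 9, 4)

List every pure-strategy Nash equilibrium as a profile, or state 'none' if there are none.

Nash profiles: (B,R)

(A,P): not NE [P1→B gives 6>4; P2→Q gives 9>1]
(A,Q): not NE [P1→B gives 2>1]
(A,R): not NE [P1→B gives 9>7; P2→Q gives 9>7]
(B,P): not NE [P2→R gives 4>3]
(B,Q): not NE [P2→R gives 4>2]
(B,R): NE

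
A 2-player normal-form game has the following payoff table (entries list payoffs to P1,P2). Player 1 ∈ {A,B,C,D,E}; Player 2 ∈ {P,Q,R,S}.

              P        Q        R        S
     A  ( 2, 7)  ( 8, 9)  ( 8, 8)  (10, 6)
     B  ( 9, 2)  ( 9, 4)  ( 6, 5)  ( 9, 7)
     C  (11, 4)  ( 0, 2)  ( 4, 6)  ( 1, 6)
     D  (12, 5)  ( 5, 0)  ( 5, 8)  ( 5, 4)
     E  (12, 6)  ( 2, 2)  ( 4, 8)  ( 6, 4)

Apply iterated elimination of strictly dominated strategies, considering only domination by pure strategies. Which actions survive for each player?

P1 drop C (D beats it: P:12>11 Q:5>0 R:5>4 S:5>1)
P2 drop P (R beats it: A:8>7 B:5>2 D:8>5 E:8>6)
P1 drop D (A beats it: Q:8>5 R:8>5 S:10>5)
P1 drop E (A beats it: Q:8>2 R:8>4 S:10>6)
P1→{A,B} P2→{Q,R,S}

Remaining: P1:{A,B} P2:{Q,R,S}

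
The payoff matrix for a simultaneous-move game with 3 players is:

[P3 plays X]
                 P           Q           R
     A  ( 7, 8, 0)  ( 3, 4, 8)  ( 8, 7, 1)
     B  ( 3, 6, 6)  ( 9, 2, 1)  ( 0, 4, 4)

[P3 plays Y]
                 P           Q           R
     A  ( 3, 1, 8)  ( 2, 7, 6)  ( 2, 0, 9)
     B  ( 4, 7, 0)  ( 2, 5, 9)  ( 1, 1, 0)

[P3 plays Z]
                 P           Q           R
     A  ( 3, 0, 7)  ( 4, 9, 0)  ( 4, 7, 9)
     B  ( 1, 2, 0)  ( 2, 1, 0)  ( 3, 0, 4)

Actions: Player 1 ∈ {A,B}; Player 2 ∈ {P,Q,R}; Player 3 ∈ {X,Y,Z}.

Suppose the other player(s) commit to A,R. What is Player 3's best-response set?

argmax u_3 = {Y,Z}

u_3(X vs A,R) = 1
u_3(Y vs A,R) = 9
u_3(Z vs A,R) = 9
max payoff 9 at {Y,Z}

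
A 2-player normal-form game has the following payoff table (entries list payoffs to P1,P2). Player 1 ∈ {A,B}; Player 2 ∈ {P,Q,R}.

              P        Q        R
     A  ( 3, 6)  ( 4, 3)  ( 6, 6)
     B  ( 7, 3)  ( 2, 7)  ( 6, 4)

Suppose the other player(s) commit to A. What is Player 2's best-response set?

u_2(P vs A) = 6
u_2(Q vs A) = 3
u_2(R vs A) = 6
max payoff 6 at {P,R}

P2 best: {P,R}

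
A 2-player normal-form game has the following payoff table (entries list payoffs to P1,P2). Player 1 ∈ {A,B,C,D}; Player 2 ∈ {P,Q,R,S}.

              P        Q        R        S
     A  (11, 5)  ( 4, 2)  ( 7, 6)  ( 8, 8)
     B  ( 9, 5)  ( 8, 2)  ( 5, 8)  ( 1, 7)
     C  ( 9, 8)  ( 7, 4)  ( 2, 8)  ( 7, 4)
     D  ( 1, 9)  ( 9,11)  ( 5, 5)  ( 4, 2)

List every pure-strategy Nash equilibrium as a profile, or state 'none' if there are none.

(A,P): not NE [P2→S gives 8>5]
(A,Q): not NE [P1→D gives 9>4; P2→S gives 8>2]
(A,R): not NE [P2→S gives 8>6]
(A,S): NE
(B,P): not NE [P1→A gives 11>9; P2→R gives 8>5]
(B,Q): not NE [P1→D gives 9>8; P2→R gives 8>2]
(B,R): not NE [P1→A gives 7>5]
(B,S): not NE [P1→A gives 8>1; P2→R gives 8>7]
(C,P): not NE [P1→A gives 11>9]
(C,Q): not NE [P1→D gives 9>7; P2→R gives 8>4]
(C,R): not NE [P1→A gives 7>2]
(C,S): not NE [P1→A gives 8>7; P2→R gives 8>4]
(D,P): not NE [P1→A gives 11>1; P2→Q gives 11>9]
(D,Q): NE
(D,R): not NE [P1→A gives 7>5; P2→Q gives 11>5]
(D,S): not NE [P1→A gives 8>4; P2→Q gives 11>2]

PSNE = {(A,S), (D,Q)}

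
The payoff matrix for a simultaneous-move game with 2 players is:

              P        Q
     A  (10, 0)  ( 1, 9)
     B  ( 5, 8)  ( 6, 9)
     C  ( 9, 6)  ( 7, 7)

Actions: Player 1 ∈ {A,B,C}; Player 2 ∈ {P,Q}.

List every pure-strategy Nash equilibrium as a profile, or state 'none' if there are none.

Nash profiles: (C,Q)

(A,P): not NE [P2→Q gives 9>0]
(A,Q): not NE [P1→C gives 7>1]
(B,P): not NE [P1→A gives 10>5; P2→Q gives 9>8]
(B,Q): not NE [P1→C gives 7>6]
(C,P): not NE [P1→A gives 10>9; P2→Q gives 7>6]
(C,Q): NE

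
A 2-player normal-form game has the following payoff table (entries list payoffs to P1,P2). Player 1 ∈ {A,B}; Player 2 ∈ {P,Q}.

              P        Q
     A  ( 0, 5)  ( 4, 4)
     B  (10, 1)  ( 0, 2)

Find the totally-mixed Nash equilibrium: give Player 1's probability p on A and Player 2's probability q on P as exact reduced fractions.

(p,q) = (1/2, 2/7)

P1 indiff ⇒ q·0+(1-q)·4 = q·10+(1-q)·0 ⇒ q(-10) = (1-q)(-4) ⇒ q = 2/7
P2 indiff ⇒ p·5+(1-p)·1 = p·4+(1-p)·2 ⇒ p(1) = (1-p)(1) ⇒ p = 1/2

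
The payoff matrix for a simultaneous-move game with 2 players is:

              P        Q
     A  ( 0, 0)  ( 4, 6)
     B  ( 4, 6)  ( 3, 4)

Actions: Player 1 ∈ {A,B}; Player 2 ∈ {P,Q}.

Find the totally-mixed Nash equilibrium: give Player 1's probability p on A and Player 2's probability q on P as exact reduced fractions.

(p,q) = (1/4, 1/5)

P1 indiff ⇒ q·0+(1-q)·4 = q·4+(1-q)·3 ⇒ q(-4) = (1-q)(-1) ⇒ q = 1/5
P2 indiff ⇒ p·0+(1-p)·6 = p·6+(1-p)·4 ⇒ p(-6) = (1-p)(-2) ⇒ p = 1/4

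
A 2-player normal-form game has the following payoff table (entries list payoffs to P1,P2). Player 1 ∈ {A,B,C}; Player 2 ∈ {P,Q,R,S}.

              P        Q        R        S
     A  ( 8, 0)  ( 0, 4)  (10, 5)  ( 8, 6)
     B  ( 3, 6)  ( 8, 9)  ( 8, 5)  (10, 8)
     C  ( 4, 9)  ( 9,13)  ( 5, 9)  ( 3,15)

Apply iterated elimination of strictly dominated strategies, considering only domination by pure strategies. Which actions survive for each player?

P2 drop P (Q beats it: A:4>0 B:9>6 C:13>9)
P2 drop R (S beats it: A:6>5 B:8>5 C:15>9)
P1 drop A (B beats it: Q:8>0 S:10>8)
P1→{B,C} P2→{Q,S}

Survivors P1:{B,C} P2:{Q,S}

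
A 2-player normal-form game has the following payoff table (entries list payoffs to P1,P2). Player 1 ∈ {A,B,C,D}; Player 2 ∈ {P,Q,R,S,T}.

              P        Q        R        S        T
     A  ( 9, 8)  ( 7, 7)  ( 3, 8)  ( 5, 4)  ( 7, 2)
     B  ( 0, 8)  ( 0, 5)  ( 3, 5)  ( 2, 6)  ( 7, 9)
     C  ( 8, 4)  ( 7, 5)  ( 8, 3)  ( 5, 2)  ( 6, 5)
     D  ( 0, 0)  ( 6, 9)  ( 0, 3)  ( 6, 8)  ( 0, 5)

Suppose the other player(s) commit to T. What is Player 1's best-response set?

argmax u_1 = {A,B}

u_1(A vs T) = 7
u_1(B vs T) = 7
u_1(C vs T) = 6
u_1(D vs T) = 0
max payoff 7 at {A,B}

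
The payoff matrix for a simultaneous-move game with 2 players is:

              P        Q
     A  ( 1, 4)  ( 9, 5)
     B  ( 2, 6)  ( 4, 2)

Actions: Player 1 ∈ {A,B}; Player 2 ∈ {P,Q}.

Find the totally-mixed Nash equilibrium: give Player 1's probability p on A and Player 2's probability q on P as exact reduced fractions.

P1 indiff ⇒ q·1+(1-q)·9 = q·2+(1-q)·4 ⇒ q(-1) = (1-q)(-5) ⇒ q = 5/6
P2 indiff ⇒ p·4+(1-p)·6 = p·5+(1-p)·2 ⇒ p(-1) = (1-p)(-4) ⇒ p = 4/5

P1 mixes 4/5 on A; P2 mixes 5/6 on P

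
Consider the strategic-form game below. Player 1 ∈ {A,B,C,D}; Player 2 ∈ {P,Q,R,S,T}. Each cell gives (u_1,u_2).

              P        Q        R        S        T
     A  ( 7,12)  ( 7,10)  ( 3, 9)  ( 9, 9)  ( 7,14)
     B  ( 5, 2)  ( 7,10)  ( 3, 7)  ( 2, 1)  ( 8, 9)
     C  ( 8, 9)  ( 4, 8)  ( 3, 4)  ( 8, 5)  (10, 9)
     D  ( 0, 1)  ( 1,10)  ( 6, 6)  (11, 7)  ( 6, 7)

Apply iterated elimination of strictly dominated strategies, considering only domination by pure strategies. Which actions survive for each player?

Survivors P1:{A,B,C} P2:{P,Q,T}

P2 drop R (Q beats it: A:10>9 B:10>7 C:8>4 D:10>6)
P2 drop S (Q beats it: A:10>9 B:10>1 C:8>5 D:10>7)
P1 drop D (A beats it: P:7>0 Q:7>1 T:7>6)
P1→{A,B,C} P2→{P,Q,T}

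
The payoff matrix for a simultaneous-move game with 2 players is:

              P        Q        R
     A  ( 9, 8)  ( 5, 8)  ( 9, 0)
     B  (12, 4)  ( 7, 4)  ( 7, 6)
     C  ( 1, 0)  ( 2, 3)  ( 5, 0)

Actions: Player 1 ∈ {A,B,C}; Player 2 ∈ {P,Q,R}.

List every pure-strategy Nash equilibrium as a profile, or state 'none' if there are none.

(A,P): not NE [P1→B gives 12>9]
(A,Q): not NE [P1→B gives 7>5]
(A,R): not NE [P2→Q gives 8>0]
(B,P): not NE [P2→R gives 6>4]
(B,Q): not NE [P2→R gives 6>4]
(B,R): not NE [P1→A gives 9>7]
(C,P): not NE [P1→B gives 12>1; P2→Q gives 3>0]
(C,Q): not NE [P1→B gives 7>2]
(C,R): not NE [P1→A gives 9>5; P2→Q gives 3>0]

PSNE: ∅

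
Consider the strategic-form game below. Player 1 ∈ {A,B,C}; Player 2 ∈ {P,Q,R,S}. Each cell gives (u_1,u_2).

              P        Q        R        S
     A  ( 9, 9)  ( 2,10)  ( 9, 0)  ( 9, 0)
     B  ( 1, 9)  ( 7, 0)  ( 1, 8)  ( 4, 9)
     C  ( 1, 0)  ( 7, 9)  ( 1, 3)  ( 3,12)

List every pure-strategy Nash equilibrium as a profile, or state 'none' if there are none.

No pure NE.

(A,P): not NE [P2→Q gives 10>9]
(A,Q): not NE [P1→C gives 7>2]
(A,R): not NE [P2→Q gives 10>0]
(A,S): not NE [P2→Q gives 10>0]
(B,P): not NE [P1→A gives 9>1]
(B,Q): not NE [P2→S gives 9>0]
(B,R): not NE [P1→A gives 9>1; P2→S gives 9>8]
(B,S): not NE [P1→A gives 9>4]
(C,P): not NE [P1→A gives 9>1; P2→S gives 12>0]
(C,Q): not NE [P2→S gives 12>9]
(C,R): not NE [P1→A gives 9>1; P2→S gives 12>3]
(C,S): not NE [P1→A gives 9>3]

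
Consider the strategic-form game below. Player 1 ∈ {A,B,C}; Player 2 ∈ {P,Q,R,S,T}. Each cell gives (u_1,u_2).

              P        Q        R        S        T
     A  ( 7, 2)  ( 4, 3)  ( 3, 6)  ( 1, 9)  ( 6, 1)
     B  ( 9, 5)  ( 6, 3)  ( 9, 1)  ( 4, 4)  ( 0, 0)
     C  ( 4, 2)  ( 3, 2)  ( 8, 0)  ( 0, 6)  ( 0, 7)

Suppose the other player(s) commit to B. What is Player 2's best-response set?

u_2(P vs B) = 5
u_2(Q vs B) = 3
u_2(R vs B) = 1
u_2(S vs B) = 4
u_2(T vs B) = 0
max payoff 5 at {P}

argmax u_2 = {P}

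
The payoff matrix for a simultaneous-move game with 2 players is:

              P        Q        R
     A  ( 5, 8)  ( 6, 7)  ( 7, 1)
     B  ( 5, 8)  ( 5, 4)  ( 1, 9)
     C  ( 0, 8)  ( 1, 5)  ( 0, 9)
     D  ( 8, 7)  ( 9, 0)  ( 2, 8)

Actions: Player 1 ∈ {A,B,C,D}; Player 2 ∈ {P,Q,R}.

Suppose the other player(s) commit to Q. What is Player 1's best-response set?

u_1(A vs Q) = 6
u_1(B vs Q) = 5
u_1(C vs Q) = 1
u_1(D vs Q) = 9
max payoff 9 at {D}

argmax u_1 = {D}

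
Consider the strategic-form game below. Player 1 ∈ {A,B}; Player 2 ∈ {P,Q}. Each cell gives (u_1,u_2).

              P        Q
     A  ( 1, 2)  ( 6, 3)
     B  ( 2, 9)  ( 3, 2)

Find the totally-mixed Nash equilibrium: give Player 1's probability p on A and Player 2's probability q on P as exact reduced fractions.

P1 indiff ⇒ q·1+(1-q)·6 = q·2+(1-q)·3 ⇒ q(-1) = (1-q)(-3) ⇒ q = 3/4
P2 indiff ⇒ p·2+(1-p)·9 = p·3+(1-p)·2 ⇒ p(-1) = (1-p)(-7) ⇒ p = 7/8

P1 mixes 7/8 on A; P2 mixes 3/4 on P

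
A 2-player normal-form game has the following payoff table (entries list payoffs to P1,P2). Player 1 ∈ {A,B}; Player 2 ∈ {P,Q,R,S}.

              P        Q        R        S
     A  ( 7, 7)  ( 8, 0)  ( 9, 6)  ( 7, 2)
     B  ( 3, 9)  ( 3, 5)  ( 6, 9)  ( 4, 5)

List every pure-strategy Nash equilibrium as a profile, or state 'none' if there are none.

NE set: (A,P)

(A,P): NE
(A,Q): not NE [P2→P gives 7>0]
(A,R): not NE [P2→P gives 7>6]
(A,S): not NE [P2→P gives 7>2]
(B,P): not NE [P1→A gives 7>3]
(B,Q): not NE [P1→A gives 8>3; P2→R gives 9>5]
(B,R): not NE [P1→A gives 9>6]
(B,S): not NE [P1→A gives 7>4; P2→R gives 9>5]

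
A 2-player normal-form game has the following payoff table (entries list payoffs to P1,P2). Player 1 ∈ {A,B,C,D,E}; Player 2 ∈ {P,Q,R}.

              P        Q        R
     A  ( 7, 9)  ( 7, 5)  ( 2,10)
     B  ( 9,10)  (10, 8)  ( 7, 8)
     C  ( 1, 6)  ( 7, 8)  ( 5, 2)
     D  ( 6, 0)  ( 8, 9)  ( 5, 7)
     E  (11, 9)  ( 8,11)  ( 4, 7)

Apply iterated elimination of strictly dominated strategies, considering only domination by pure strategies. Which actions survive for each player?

P1 drop A (B beats it: P:9>7 Q:10>7 R:7>2)
P1 drop C (B beats it: P:9>1 Q:10>7 R:7>5)
P1 drop D (B beats it: P:9>6 Q:10>8 R:7>5)
P2 drop R (P beats it: B:10>8 E:9>7)
P1→{B,E} P2→{P,Q}

IESDS → P1:{B,E} P2:{P,Q}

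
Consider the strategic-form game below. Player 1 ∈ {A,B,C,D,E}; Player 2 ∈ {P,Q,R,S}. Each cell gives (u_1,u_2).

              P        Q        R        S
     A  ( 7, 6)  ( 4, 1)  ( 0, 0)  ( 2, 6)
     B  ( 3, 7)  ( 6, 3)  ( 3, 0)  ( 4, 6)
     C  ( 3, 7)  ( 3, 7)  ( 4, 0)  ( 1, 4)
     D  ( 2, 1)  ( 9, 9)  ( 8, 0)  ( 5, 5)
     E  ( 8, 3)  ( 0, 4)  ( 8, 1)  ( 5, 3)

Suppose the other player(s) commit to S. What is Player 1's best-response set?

u_1(A vs S) = 2
u_1(B vs S) = 4
u_1(C vs S) = 1
u_1(D vs S) = 5
u_1(E vs S) = 5
max payoff 5 at {D,E}

argmax u_1 = {D,E}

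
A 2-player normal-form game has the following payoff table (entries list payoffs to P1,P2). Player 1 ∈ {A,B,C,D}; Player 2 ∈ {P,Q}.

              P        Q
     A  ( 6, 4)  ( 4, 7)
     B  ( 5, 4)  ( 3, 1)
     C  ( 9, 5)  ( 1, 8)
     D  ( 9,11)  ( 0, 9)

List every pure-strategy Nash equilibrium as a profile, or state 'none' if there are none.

(A,P): not NE [P1→D gives 9>6; P2→Q gives 7>4]
(A,Q): NE
(B,P): not NE [P1→D gives 9>5]
(B,Q): not NE [P1→A gives 4>3; P2→P gives 4>1]
(C,P): not NE [P2→Q gives 8>5]
(C,Q): not NE [P1→A gives 4>1]
(D,P): NE
(D,Q): not NE [P1→A gives 4>0; P2→P gives 11>9]

Nash profiles: (A,Q), (D,P)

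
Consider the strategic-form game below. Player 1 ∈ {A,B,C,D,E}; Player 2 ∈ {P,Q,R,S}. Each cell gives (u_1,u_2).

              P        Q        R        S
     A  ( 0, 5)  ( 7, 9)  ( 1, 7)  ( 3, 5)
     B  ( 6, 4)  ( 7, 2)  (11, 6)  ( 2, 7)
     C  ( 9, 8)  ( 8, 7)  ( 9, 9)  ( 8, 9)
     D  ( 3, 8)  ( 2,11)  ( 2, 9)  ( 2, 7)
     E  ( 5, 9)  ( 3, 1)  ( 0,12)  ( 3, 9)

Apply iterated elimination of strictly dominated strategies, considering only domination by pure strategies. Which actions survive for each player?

P1 drop A (C beats it: P:9>0 Q:8>7 R:9>1 S:8>3)
P1 drop D (C beats it: P:9>3 Q:8>2 R:9>2 S:8>2)
P1 drop E (C beats it: P:9>5 Q:8>3 R:9>0 S:8>3)
P2 drop P (R beats it: B:6>4 C:9>8)
P2 drop Q (R beats it: B:6>2 C:9>7)
P1→{B,C} P2→{R,S}

IESDS → P1:{B,C} P2:{R,S}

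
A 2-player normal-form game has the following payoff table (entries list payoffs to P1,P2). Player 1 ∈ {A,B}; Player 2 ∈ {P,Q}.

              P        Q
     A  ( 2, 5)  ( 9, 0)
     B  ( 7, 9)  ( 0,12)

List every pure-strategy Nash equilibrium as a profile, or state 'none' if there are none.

(A,P): not NE [P1→B gives 7>2]
(A,Q): not NE [P2→P gives 5>0]
(B,P): not NE [P2→Q gives 12>9]
(B,Q): not NE [P1→A gives 9>0]

PSNE: ∅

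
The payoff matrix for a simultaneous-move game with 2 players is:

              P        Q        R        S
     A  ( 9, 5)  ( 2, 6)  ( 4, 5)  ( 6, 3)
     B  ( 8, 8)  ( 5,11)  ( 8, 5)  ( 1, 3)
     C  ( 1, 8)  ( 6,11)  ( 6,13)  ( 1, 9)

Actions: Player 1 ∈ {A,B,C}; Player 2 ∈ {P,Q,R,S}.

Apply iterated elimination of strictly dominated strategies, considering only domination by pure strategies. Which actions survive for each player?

P2 drop P (Q beats it: A:6>5 B:11>8 C:11>8)
P2 drop S (Q beats it: A:6>3 B:11>3 C:11>9)
P1 drop A (B beats it: Q:5>2 R:8>4)
P1→{B,C} P2→{Q,R}

Remaining: P1:{B,C} P2:{Q,R}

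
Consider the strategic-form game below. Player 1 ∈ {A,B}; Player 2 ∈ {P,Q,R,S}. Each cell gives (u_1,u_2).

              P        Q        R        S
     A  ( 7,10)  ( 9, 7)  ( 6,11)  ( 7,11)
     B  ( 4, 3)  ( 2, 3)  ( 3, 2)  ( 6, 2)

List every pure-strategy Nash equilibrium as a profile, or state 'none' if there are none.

Nash profiles: (A,R), (A,S)

(A,P): not NE [P2→S gives 11>10]
(A,Q): not NE [P2→S gives 11>7]
(A,R): NE
(A,S): NE
(B,P): not NE [P1→A gives 7>4]
(B,Q): not NE [P1→A gives 9>2]
(B,R): not NE [P1→A gives 6>3; P2→Q gives 3>2]
(B,S): not NE [P1→A gives 7>6; P2→Q gives 3>2]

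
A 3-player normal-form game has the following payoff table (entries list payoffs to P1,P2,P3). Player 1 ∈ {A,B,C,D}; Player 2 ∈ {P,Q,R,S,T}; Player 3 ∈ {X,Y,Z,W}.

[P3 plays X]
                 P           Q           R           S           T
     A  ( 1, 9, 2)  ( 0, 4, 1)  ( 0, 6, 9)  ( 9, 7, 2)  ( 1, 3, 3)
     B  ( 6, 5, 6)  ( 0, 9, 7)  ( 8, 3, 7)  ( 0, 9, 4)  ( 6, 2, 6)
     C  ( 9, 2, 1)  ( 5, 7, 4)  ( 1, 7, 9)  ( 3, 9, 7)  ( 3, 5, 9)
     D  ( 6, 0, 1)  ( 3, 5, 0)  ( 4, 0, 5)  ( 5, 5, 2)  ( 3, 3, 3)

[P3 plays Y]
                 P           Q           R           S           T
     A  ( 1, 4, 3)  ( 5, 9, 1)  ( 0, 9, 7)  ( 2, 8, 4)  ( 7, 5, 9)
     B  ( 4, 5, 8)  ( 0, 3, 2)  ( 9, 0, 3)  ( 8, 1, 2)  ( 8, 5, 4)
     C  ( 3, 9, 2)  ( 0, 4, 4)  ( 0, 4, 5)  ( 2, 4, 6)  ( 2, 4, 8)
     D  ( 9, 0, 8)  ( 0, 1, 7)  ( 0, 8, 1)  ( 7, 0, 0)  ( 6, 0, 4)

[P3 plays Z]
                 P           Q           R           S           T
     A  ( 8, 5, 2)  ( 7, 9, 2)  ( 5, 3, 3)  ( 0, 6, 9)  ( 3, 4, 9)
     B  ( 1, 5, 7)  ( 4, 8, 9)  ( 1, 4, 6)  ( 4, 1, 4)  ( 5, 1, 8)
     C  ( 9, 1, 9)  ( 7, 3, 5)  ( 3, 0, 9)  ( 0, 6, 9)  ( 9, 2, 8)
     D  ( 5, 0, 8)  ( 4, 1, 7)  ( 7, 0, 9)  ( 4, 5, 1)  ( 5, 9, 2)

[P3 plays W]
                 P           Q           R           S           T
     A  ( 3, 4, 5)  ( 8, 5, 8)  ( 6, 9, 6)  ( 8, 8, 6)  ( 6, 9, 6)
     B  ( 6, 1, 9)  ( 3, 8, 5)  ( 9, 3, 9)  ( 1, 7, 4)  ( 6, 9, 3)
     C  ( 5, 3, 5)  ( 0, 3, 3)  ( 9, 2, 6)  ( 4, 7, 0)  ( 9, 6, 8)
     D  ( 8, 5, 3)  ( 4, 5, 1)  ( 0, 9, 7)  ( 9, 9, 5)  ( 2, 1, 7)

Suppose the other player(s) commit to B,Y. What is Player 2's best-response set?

u_2(P vs B,Y) = 5
u_2(Q vs B,Y) = 3
u_2(R vs B,Y) = 0
u_2(S vs B,Y) = 1
u_2(T vs B,Y) = 5
max payoff 5 at {P,T}

P2 best: {P,T}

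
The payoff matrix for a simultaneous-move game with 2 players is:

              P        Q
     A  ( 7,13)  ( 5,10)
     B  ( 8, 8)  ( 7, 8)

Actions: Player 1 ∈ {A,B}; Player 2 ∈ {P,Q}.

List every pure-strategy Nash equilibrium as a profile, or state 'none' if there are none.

(A,P): not NE [P1→B gives 8>7]
(A,Q): not NE [P1→B gives 7>5; P2→P gives 13>10]
(B,P): NE
(B,Q): NE

NE set: (B,P), (B,Q)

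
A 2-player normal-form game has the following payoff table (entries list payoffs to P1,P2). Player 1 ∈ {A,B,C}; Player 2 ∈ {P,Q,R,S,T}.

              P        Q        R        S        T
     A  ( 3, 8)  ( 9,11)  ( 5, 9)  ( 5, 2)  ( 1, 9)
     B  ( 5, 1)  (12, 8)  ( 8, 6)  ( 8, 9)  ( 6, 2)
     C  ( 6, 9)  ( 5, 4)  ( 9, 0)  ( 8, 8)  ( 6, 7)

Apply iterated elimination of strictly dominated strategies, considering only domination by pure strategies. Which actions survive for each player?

Survivors P1:{B,C} P2:{P,S}

P1 drop A (B beats it: P:5>3 Q:12>9 R:8>5 S:8>5 T:6>1)
P2 drop Q (S beats it: B:9>8 C:8>4)
P2 drop R (S beats it: B:9>6 C:8>0)
P2 drop T (S beats it: B:9>2 C:8>7)
P1→{B,C} P2→{P,S}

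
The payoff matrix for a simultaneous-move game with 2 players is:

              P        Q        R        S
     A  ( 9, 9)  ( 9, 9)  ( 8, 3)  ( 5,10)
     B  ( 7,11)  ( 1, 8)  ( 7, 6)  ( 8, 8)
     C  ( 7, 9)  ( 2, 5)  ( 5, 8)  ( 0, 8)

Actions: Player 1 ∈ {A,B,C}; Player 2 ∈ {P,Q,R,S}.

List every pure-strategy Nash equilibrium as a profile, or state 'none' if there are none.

Equilibria: none

(A,P): not NE [P2→S gives 10>9]
(A,Q): not NE [P2→S gives 10>9]
(A,R): not NE [P2→S gives 10>3]
(A,S): not NE [P1→B gives 8>5]
(B,P): not NE [P1→A gives 9>7]
(B,Q): not NE [P1→A gives 9>1; P2→P gives 11>8]
(B,R): not NE [P1→A gives 8>7; P2→P gives 11>6]
(B,S): not NE [P2→P gives 11>8]
(C,P): not NE [P1→A gives 9>7]
(C,Q): not NE [P1→A gives 9>2; P2→P gives 9>5]
(C,R): not NE [P1→A gives 8>5; P2→P gives 9>8]
(C,S): not NE [P1→B gives 8>0; P2→P gives 9>8]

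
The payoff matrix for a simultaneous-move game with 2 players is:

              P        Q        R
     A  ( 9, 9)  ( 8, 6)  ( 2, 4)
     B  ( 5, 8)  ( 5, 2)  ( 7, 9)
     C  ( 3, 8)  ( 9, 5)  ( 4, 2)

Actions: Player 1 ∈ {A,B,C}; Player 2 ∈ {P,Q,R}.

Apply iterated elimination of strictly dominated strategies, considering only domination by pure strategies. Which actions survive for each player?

P2 drop Q (P beats it: A:9>6 B:8>2 C:8>5)
P1 drop C (B beats it: P:5>3 R:7>4)
P1→{A,B} P2→{P,R}

IESDS → P1:{A,B} P2:{P,R}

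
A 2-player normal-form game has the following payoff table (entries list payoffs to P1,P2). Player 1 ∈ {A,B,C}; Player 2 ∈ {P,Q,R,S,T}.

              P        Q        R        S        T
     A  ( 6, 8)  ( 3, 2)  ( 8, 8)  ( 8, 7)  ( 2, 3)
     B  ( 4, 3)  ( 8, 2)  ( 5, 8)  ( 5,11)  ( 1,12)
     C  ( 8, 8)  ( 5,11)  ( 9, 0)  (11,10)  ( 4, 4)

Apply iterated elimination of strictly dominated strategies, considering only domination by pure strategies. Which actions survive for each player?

Survivors P1:{B,C} P2:{Q,S,T}

P1 drop A (C beats it: P:8>6 Q:5>3 R:9>8 S:11>8 T:4>2)
P2 drop P (S beats it: B:11>3 C:10>8)
P2 drop R (S beats it: B:11>8 C:10>0)
P1→{B,C} P2→{Q,S,T}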